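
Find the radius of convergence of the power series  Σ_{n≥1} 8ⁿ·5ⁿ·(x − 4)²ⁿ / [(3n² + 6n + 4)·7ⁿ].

Apply the ratio test: |a_{n+1}| / |a_n| = [(3n² + 6n + 4)/(3(n+1)² + 6(n+1) + 4)] · 8·5/7, which tends to 40/7 as n → ∞.
Successive powers of (x − 4) differ by 2, so the series converges when |x − 4|² · 40/7 < 1, i.e. |x − 4| < √(7/40). So R = √70/20.

R = √70/20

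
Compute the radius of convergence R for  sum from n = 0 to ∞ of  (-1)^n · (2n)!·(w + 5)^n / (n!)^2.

R = 1/4

Apply the ratio test: |a_{n+1}| / |a_n| = (2n+1)·(2n+2)/(n+1)², which tends to 4 as n → ∞.
Hence the series converges for |w + 5| < 1/(4) = 1/4, so the radius of convergence is 1/4.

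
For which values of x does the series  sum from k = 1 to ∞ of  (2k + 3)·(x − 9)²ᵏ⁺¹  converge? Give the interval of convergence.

Apply the ratio test: |a_{k+1}| / |a_k| = (2(k+1) + 3)/(2k + 3), which tends to 1 as k → ∞.
Successive powers of (x − 9) differ by 2, so the series converges when |x − 9|² · 1 < 1, i.e. |x − 9| < √(1) = 1. So R = 1.
At x = 10: the terms do not tend to 0, so the series diverges.
Endpoint x = 8: the terms do not tend to 0, so the series diverges.

(8, 10)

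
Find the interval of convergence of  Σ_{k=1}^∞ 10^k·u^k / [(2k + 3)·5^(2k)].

[-5/2, 5/2)

Apply the ratio test: |a_{k+1}| / |a_k| = [(2k + 3)/(2(k+1) + 3)] · 10/25, which tends to 2/5 as k → ∞.
Thus R = 1/(2/5) = 5/2.
When u = 5/2, comparison with the harmonic series Σ 1/k shows the series diverges.
Endpoint u = -5/2: convergence follows from the alternating series test (terms decrease monotonically to 0).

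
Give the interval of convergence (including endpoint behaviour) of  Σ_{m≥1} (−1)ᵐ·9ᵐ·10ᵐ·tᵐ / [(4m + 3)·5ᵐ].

(-1/18, 1/18]

By the ratio test, |a_{m+1}/a_m| = [(4m + 3)/(4(m+1) + 3)] · 9·10/5 → 18.
Hence the series converges for |t| < 1/(18) = 1/18, so the radius of convergence is 1/18.
Endpoint t = 1/18: an alternating series whose terms decrease to 0 in absolute value, so it converges by the Leibniz criterion.
Check t = -1/18: the terms behave like c/m; limit comparison with the harmonic series gives divergence.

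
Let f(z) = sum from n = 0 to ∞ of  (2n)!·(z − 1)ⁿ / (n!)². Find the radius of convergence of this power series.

Ratio test: |a_{n+1}/a_n| = (2n+1)·(2n+2)/(n+1)² → 4 as n → ∞.
Convergence for |z − 1| · 4 < 1, i.e. |z − 1| < 1/4. So R = 1/4.

R = 1/4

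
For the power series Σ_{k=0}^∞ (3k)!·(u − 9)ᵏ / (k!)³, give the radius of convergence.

Ratio test: |a_{k+1}/a_k| = (3k+1)·(3k+2)·(3k+3)/(k+1)³ → 27 as k → ∞.
Thus R = 1/(27) = 1/27.

R = 1/27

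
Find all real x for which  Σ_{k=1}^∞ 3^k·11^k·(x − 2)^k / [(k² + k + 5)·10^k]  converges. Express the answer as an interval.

Apply the ratio test: |a_{k+1}| / |a_k| = [(k² + k + 5)/((k+1)² + (k+1) + 5)] · 3·11/10, which tends to 33/10 as k → ∞.
Convergence for |x − 2| · 33/10 < 1, i.e. |x − 2| < 10/33. So R = 10/33.
At x = 76/33: absolute convergence follows by limit comparison with Σ 1/k².
At x = 56/33: the series is dominated by a constant times Σ 1/k², which converges (p = 2 > 1).

[56/33, 76/33]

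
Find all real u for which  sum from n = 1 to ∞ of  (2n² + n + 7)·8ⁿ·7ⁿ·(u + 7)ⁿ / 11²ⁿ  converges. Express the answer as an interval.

Apply the ratio test: |a_{n+1}| / |a_n| = [(2(n+1)² + (n+1) + 7)/(2n² + n + 7)] · 8·7/121, which tends to 56/121 as n → ∞.
Hence the series converges for |u + 7| < 1/(56/121) = 121/56, so the radius of convergence is 121/56.
At u = -271/56: the terms do not tend to 0, so the series diverges.
At u = -513/56: the terms do not tend to 0, so the series diverges.

(-513/56, -271/56)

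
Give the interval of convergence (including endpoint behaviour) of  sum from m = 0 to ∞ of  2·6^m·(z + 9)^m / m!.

Ratio test: |a_{m+1}/a_m| = 2/2 · 6 · 1/(m+1) → 0 as m → ∞.
The limit is 0, so the series converges for all z; R = ∞.

(−∞, ∞)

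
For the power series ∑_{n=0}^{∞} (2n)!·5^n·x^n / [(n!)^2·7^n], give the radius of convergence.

By the ratio test, |a_{n+1}/a_n| = (2n+1)·(2n+2)/(n+1)² · 5/7 → 20/7.
Convergence for |x| · 20/7 < 1, i.e. |x| < 7/20. So R = 7/20.

R = 7/20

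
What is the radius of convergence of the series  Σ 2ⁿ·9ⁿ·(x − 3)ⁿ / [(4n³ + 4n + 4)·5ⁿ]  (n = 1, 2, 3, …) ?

R = 5/18

The ratio of consecutive coefficients is [(4n³ + 4n + 4)/(4(n+1)³ + 4(n+1) + 4)] · 2·9/5 → 18/5.
Thus R = 1/(18/5) = 5/18.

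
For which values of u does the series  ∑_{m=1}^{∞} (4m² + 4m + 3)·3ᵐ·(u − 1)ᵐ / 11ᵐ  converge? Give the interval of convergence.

Apply the ratio test: |a_{m+1}| / |a_m| = [(4(m+1)² + 4(m+1) + 3)/(4m² + 4m + 3)] · 3/11, which tends to 3/11 as m → ∞.
Hence the series converges for |u − 1| < 1/(3/11) = 11/3, so the radius of convergence is 11/3.
When u = 14/3, the m-th term does not approach 0; divergence by the term test.
When u = -8/3, the terms do not tend to 0, so the series diverges.

(-8/3, 14/3)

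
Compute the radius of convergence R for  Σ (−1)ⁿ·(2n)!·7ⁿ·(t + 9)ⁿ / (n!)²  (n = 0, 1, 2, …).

Ratio test: |a_{n+1}/a_n| = (2n+1)·(2n+2)/(n+1)² · 7 → 28 as n → ∞.
Thus R = 1/(28) = 1/28.

R = 1/28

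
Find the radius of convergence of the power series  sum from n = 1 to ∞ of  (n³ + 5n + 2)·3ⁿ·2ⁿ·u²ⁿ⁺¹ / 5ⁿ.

R = √30/6

Apply the ratio test: |a_{n+1}| / |a_n| = [((n+1)³ + 5(n+1) + 2)/(n³ + 5n + 2)] · 3·2/5, which tends to 6/5 as n → ∞.
Writing y = u², the series in y has radius 5/6, so |u| < √(5/6) and R = √30/6.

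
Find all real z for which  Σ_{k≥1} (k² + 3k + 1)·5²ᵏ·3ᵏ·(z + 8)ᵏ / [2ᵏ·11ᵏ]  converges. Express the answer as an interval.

(-622/75, -578/75)

Apply the ratio test: |a_{k+1}| / |a_k| = [((k+1)² + 3(k+1) + 1)/(k² + 3k + 1)] · 25·3/(2·11), which tends to 75/22 as k → ∞.
Hence the series converges for |z + 8| < 1/(75/22) = 22/75, so the radius of convergence is 22/75.
When z = -578/75, the terms do not tend to 0, so the series diverges.
At z = -622/75: the terms have absolute value of order k², which does not tend to 0, so the series diverges by the divergence test.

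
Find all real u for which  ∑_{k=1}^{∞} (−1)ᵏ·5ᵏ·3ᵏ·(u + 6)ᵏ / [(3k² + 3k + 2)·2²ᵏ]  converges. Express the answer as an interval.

[-94/15, -86/15]

By the ratio test, |a_{k+1}/a_k| = [(3k² + 3k + 2)/(3(k+1)² + 3(k+1) + 2)] · 5·3/4 → 15/4.
Convergence for |u + 6| · 15/4 < 1, i.e. |u + 6| < 4/15. So R = 4/15.
Endpoint u = -86/15: the terms are on the order of 1/k², so the series converges absolutely by comparison with the p-series (p = 2 > 1).
At u = -94/15: the series is dominated by a constant times Σ 1/k², which converges (p = 2 > 1).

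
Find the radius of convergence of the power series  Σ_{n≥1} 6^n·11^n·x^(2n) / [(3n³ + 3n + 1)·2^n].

Ratio test: |a_{n+1}/a_n| = [(3n³ + 3n + 1)/(3(n+1)³ + 3(n+1) + 1)] · 6·11/2 → 33 as n → ∞.
Writing y = x², the series in y has radius 1/33, so |x| < √(1/33) and R = √33/33.

R = √33/33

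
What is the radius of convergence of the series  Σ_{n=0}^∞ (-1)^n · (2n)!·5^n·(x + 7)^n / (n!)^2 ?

R = 1/20

By the ratio test, |a_{n+1}/a_n| = (2n+1)·(2n+2)/(n+1)² · 5 → 20.
Thus R = 1/(20) = 1/20.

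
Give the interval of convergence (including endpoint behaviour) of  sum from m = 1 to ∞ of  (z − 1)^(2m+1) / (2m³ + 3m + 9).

Ratio test: |a_{m+1}/a_m| = (2m³ + 3m + 9)/(2(m+1)³ + 3(m+1) + 9) → 1 as m → ∞.
Successive powers of (z − 1) differ by 2, so the series converges when |z − 1|² · 1 < 1, i.e. |z − 1| < √(1) = 1. So R = 1.
When z = 2, absolute convergence follows by limit comparison with Σ 1/m³.
Check z = 0: the terms are on the order of 1/m³, so the series converges absolutely by comparison with the p-series (p = 3 > 1).

[0, 2]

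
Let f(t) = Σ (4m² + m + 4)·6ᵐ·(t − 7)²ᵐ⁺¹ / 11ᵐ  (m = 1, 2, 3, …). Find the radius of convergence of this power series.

R = √66/6

Apply the ratio test: |a_{m+1}| / |a_m| = [(4(m+1)² + (m+1) + 4)/(4m² + m + 4)] · 6/11, which tends to 6/11 as m → ∞.
Since the exponent of (t − 7) increases by 2 each term, convergence requires |t − 7|² < 11/6, hence R = √66/6.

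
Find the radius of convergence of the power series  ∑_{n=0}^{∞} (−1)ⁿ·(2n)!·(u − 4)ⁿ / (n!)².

The ratio of consecutive coefficients is (2n+1)·(2n+2)/(n+1)² → 4.
Hence the series converges for |u − 4| < 1/(4) = 1/4, so the radius of convergence is 1/4.

R = 1/4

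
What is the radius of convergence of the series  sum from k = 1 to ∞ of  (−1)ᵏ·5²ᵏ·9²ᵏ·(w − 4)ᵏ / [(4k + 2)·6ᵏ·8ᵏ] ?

R = 16/675

The ratio of consecutive coefficients is [(4k + 2)/(4(k+1) + 2)] · 25·81/(6·8) → 675/16.
Thus R = 1/(675/16) = 16/675.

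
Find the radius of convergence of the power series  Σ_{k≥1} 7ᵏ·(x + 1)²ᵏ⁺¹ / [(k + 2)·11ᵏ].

R = √77/7

Apply the ratio test: |a_{k+1}| / |a_k| = [(k + 2)/((k+1) + 2)] · 7/11, which tends to 7/11 as k → ∞.
Writing y = (x + 1)², the series in y has radius 11/7, so |x + 1| < √(11/7) and R = √77/7.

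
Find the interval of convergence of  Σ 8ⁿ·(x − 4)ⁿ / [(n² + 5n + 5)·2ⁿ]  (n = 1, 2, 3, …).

[15/4, 17/4]

Ratio test: |a_{n+1}/a_n| = [(n² + 5n + 5)/((n+1)² + 5(n+1) + 5)] · 8/2 → 4 as n → ∞.
The series converges when 4 · |x − 4| < 1, giving R = 1/4.
Endpoint x = 17/4: absolute convergence follows by limit comparison with Σ 1/n².
Endpoint x = 15/4: absolute convergence follows by limit comparison with Σ 1/n².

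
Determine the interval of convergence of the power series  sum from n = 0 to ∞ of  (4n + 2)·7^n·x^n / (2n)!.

Apply the ratio test: |a_{n+1}| / |a_n| = (4(n+1) + 2)/(4n + 2) · 7 · 1/[(2n+1)·(2n+2)], which tends to 0 as n → ∞.
The ratio tends to 0 regardless of x, hence R = ∞.

(−∞, ∞)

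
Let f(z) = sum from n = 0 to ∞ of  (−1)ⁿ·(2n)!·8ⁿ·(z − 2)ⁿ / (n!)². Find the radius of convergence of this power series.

R = 1/32

By the ratio test, |a_{n+1}/a_n| = (2n+1)·(2n+2)/(n+1)² · 8 → 32.
The series converges when 32 · |z − 2| < 1, giving R = 1/32.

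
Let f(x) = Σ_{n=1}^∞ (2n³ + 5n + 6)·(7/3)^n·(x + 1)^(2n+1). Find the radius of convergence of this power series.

R = √21/7

By the ratio test, |a_{n+1}/a_n| = [(2(n+1)³ + 5(n+1) + 6)/(2n³ + 5n + 6)] · 7/3 → 7/3.
Successive powers of (x + 1) differ by 2, so the series converges when |x + 1|² · 7/3 < 1, i.e. |x + 1| < √(3/7). So R = √21/7.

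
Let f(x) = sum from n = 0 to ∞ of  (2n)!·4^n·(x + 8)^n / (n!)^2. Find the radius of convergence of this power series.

R = 1/16

The ratio of consecutive coefficients is (2n+1)·(2n+2)/(n+1)² · 4 → 16.
Hence the series converges for |x + 8| < 1/(16) = 1/16, so the radius of convergence is 1/16.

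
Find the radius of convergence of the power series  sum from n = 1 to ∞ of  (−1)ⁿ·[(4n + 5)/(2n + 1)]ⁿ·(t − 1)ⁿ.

Root test: |a_n|^(1/n) = (4n + 5)/(2n + 1) → 2.
The series converges when 2 · |t − 1| < 1, giving R = 1/2.

R = 1/2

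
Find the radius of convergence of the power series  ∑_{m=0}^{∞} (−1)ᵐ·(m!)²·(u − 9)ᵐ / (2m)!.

Apply the ratio test: |a_{m+1}| / |a_m| = (m+1)²/[(2m+1)·(2m+2)], which tends to 1/4 as m → ∞.
The series converges when 1/4 · |u − 9| < 1, giving R = 4.

R = 4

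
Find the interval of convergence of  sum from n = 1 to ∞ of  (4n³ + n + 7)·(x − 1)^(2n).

(0, 2)

Ratio test: |a_{n+1}/a_n| = (4(n+1)³ + (n+1) + 7)/(4n³ + n + 7) → 1 as n → ∞.
Successive powers of (x − 1) differ by 2, so the series converges when |x − 1|² · 1 < 1, i.e. |x − 1| < √(1) = 1. So R = 1.
Check x = 2: the terms have absolute value of order n³, which does not tend to 0, so the series diverges by the divergence test.
At x = 0: the n-th term does not approach 0; divergence by the term test.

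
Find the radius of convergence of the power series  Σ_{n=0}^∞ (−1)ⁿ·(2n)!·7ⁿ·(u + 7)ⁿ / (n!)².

The ratio of consecutive coefficients is (2n+1)·(2n+2)/(n+1)² · 7 → 28.
Hence the series converges for |u + 7| < 1/(28) = 1/28, so the radius of convergence is 1/28.

R = 1/28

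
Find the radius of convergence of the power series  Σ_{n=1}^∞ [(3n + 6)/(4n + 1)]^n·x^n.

R = 4/3

By the Cauchy root test, |a_n|^(1/n) = (3n + 6)/(4n + 1) → 3/4.
Hence the series converges for |x| < 1/(3/4) = 4/3, so the radius of convergence is 4/3.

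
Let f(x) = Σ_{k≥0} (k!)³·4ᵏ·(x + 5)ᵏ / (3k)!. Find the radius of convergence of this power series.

R = 27/4

The ratio of consecutive coefficients is (k+1)³/[(3k+1)·(3k+2)·(3k+3)] · 4 → 4/27.
Hence the series converges for |x + 5| < 1/(4/27) = 27/4, so the radius of convergence is 27/4.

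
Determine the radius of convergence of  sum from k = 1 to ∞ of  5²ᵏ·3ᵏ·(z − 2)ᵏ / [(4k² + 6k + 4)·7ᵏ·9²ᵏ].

R = 189/25

Ratio test: |a_{k+1}/a_k| = [(4k² + 6k + 4)/(4(k+1)² + 6(k+1) + 4)] · 25·3/(7·81) → 25/189 as k → ∞.
Hence the series converges for |z − 2| < 1/(25/189) = 189/25, so the radius of convergence is 189/25.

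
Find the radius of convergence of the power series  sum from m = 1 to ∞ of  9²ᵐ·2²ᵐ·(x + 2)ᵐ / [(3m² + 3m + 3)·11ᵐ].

R = 11/324

Ratio test: |a_{m+1}/a_m| = [(3m² + 3m + 3)/(3(m+1)² + 3(m+1) + 3)] · 81·4/11 → 324/11 as m → ∞.
The series converges when 324/11 · |x + 2| < 1, giving R = 11/324.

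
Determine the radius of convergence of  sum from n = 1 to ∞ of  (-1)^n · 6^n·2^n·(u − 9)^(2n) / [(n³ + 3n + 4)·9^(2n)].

The ratio of consecutive coefficients is [(n³ + 3n + 4)/((n+1)³ + 3(n+1) + 4)] · 6·2/81 → 4/27.
Since the exponent of (u − 9) increases by 2 each term, convergence requires |u − 9|² < 27/4, hence R = 3√3/2.

R = 3√3/2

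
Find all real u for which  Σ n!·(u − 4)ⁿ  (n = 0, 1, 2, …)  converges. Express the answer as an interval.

{4}

The ratio of consecutive coefficients is (n+1) → ∞.
The ratio grows without bound, so the series diverges whenever (u − 4) ≠ 0; it converges only at u = 4. R = 0.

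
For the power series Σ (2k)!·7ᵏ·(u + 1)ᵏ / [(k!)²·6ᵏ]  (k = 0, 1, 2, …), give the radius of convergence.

By the ratio test, |a_{k+1}/a_k| = (2k+1)·(2k+2)/(k+1)² · 7/6 → 14/3.
Thus R = 1/(14/3) = 3/14.

R = 3/14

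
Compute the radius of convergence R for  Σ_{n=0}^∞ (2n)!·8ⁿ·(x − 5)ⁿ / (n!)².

R = 1/32

By the ratio test, |a_{n+1}/a_n| = (2n+1)·(2n+2)/(n+1)² · 8 → 32.
Hence the series converges for |x − 5| < 1/(32) = 1/32, so the radius of convergence is 1/32.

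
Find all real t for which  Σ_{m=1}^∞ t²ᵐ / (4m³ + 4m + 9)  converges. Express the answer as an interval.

[-1, 1]

The ratio of consecutive coefficients is (4m³ + 4m + 9)/(4(m+1)³ + 4(m+1) + 9) → 1.
Since the exponent of t increases by 2 each term, convergence requires |t|² < 1, hence R = 1.
Check t = 1: absolute convergence follows by limit comparison with Σ 1/m³.
When t = -1, the terms are on the order of 1/m³, so the series converges absolutely by comparison with the p-series (p = 3 > 1).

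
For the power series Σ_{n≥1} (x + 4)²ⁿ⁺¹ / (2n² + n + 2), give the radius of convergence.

R = 1

Apply the ratio test: |a_{n+1}| / |a_n| = (2n² + n + 2)/(2(n+1)² + (n+1) + 2), which tends to 1 as n → ∞.
Since the exponent of (x + 4) increases by 2 each term, convergence requires |x + 4|² < 1, hence R = 1.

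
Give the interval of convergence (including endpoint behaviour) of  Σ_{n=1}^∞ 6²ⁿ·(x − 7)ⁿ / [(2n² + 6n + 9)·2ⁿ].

By the ratio test, |a_{n+1}/a_n| = [(2n² + 6n + 9)/(2(n+1)² + 6(n+1) + 9)] · 36/2 → 18.
Convergence for |x − 7| · 18 < 1, i.e. |x − 7| < 1/18. So R = 1/18.
When x = 127/18, absolute convergence follows by limit comparison with Σ 1/n².
Endpoint x = 125/18: the terms are on the order of 1/n², so the series converges absolutely by comparison with the p-series (p = 2 > 1).

[125/18, 127/18]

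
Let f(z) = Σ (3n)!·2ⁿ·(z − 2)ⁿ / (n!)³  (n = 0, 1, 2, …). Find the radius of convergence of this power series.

Ratio test: |a_{n+1}/a_n| = (3n+1)·(3n+2)·(3n+3)/(n+1)³ · 2 → 54 as n → ∞.
The series converges when 54 · |z − 2| < 1, giving R = 1/54.

R = 1/54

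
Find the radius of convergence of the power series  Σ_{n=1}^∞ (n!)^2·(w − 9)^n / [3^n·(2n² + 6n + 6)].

By the ratio test, |a_{n+1}/a_n| = (n+1)² · 1/3 · (2n² + 6n + 6)/(2(n+1)² + 6(n+1) + 6) → ∞.
Since the ratio → ∞, the series diverges for every w ≠ 9, and R = 0.

R = 0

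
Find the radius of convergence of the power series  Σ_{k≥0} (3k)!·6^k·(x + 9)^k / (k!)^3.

By the ratio test, |a_{k+1}/a_k| = (3k+1)·(3k+2)·(3k+3)/(k+1)³ · 6 → 162.
Thus R = 1/(162) = 1/162.

R = 1/162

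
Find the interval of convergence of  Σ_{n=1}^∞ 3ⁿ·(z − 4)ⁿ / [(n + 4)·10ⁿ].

[2/3, 22/3)

The ratio of consecutive coefficients is [(n + 4)/((n+1) + 4)] · 3/10 → 3/10.
The series converges when 3/10 · |z − 4| < 1, giving R = 10/3.
Endpoint z = 22/3: the terms behave like c/n; limit comparison with the harmonic series gives divergence.
When z = 2/3, convergence follows from the alternating series test (terms decrease monotonically to 0).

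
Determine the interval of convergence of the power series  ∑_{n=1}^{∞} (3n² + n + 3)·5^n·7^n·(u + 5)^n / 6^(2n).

The ratio of consecutive coefficients is [(3(n+1)² + (n+1) + 3)/(3n² + n + 3)] · 5·7/36 → 35/36.
Convergence for |u + 5| · 35/36 < 1, i.e. |u + 5| < 36/35. So R = 36/35.
When u = -139/35, the terms have absolute value of order n², which does not tend to 0, so the series diverges by the divergence test.
When u = -211/35, the terms do not tend to 0, so the series diverges.

(-211/35, -139/35)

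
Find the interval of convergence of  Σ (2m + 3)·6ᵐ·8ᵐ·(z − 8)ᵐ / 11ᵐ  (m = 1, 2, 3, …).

(373/48, 395/48)

The ratio of consecutive coefficients is [(2(m+1) + 3)/(2m + 3)] · 6·8/11 → 48/11.
Convergence for |z − 8| · 48/11 < 1, i.e. |z − 8| < 11/48. So R = 11/48.
Endpoint z = 395/48: the m-th term does not approach 0; divergence by the term test.
Check z = 373/48: the terms do not tend to 0, so the series diverges.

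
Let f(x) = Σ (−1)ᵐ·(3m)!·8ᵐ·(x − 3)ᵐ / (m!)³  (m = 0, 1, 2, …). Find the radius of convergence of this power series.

The ratio of consecutive coefficients is (3m+1)·(3m+2)·(3m+3)/(m+1)³ · 8 → 216.
Convergence for |x − 3| · 216 < 1, i.e. |x − 3| < 1/216. So R = 1/216.

R = 1/216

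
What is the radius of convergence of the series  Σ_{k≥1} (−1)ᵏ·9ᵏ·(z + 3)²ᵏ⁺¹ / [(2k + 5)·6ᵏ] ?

R = √6/3

Apply the ratio test: |a_{k+1}| / |a_k| = [(2k + 5)/(2(k+1) + 5)] · 9/6, which tends to 3/2 as k → ∞.
Since the exponent of (z + 3) increases by 2 each term, convergence requires |z + 3|² < 2/3, hence R = √6/3.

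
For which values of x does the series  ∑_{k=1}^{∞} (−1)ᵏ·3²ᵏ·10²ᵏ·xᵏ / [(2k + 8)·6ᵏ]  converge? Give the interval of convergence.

The ratio of consecutive coefficients is [(2k + 8)/(2(k+1) + 8)] · 9·100/6 → 150.
Thus R = 1/(150) = 1/150.
When x = 1/150, an alternating series whose terms decrease to 0 in absolute value, so it converges by the Leibniz criterion.
When x = -1/150, comparison with the harmonic series Σ 1/k shows the series diverges.

(-1/150, 1/150]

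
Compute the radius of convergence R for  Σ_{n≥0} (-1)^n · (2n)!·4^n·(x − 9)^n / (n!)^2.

Ratio test: |a_{n+1}/a_n| = (2n+1)·(2n+2)/(n+1)² · 4 → 16 as n → ∞.
Hence the series converges for |x − 9| < 1/(16) = 1/16, so the radius of convergence is 1/16.

R = 1/16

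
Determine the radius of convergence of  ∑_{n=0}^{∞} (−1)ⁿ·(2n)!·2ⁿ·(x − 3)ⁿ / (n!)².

Apply the ratio test: |a_{n+1}| / |a_n| = (2n+1)·(2n+2)/(n+1)² · 2, which tends to 8 as n → ∞.
The series converges when 8 · |x − 3| < 1, giving R = 1/8.

R = 1/8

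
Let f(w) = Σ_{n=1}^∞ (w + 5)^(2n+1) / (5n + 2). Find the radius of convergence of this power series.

R = 1

Ratio test: |a_{n+1}/a_n| = (5n + 2)/(5(n+1) + 2) → 1 as n → ∞.
Since the exponent of (w + 5) increases by 2 each term, convergence requires |w + 5|² < 1, hence R = 1.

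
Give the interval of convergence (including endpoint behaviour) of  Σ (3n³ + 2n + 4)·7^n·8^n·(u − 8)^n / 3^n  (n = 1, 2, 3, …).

(445/56, 451/56)

The ratio of consecutive coefficients is [(3(n+1)³ + 2(n+1) + 4)/(3n³ + 2n + 4)] · 7·8/3 → 56/3.
Thus R = 1/(56/3) = 3/56.
At u = 451/56: the n-th term does not approach 0; divergence by the term test.
Endpoint u = 445/56: the terms do not tend to 0, so the series diverges.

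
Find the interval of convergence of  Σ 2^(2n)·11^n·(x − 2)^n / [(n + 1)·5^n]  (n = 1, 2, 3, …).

[83/44, 93/44)

Ratio test: |a_{n+1}/a_n| = [(n + 1)/((n+1) + 1)] · 4·11/5 → 44/5 as n → ∞.
The series converges when 44/5 · |x − 2| < 1, giving R = 5/44.
Endpoint x = 93/44: the terms behave like c/n; limit comparison with the harmonic series gives divergence.
At x = 83/44: the terms alternate in sign and decrease monotonically to 0 in absolute value (size ~ c/n), so the alternating series test gives convergence.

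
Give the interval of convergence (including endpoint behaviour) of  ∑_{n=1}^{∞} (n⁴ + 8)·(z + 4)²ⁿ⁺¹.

By the ratio test, |a_{n+1}/a_n| = ((n+1)⁴ + 8)/(n⁴ + 8) → 1.
Since the exponent of (z + 4) increases by 2 each term, convergence requires |z + 4|² < 1, hence R = 1.
Check z = -3: the n-th term does not approach 0; divergence by the term test.
Endpoint z = -5: the terms have absolute value of order n⁴, which does not tend to 0, so the series diverges by the divergence test.

(-5, -3)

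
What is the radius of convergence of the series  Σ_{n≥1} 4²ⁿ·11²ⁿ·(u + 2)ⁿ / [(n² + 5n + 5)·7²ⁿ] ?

By the ratio test, |a_{n+1}/a_n| = [(n² + 5n + 5)/((n+1)² + 5(n+1) + 5)] · 16·121/49 → 1936/49.
Hence the series converges for |u + 2| < 1/(1936/49) = 49/1936, so the radius of convergence is 49/1936.

R = 49/1936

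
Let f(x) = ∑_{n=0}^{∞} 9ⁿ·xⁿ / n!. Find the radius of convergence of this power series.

R = ∞

Apply the ratio test: |a_{n+1}| / |a_n| = 9 · 1/(n+1), which tends to 0 as n → ∞.
Since the limit is 0 < 1 for every x, the series converges on all of ℝ and R = ∞.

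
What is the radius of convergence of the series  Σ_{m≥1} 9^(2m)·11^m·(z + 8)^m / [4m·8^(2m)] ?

R = 64/891

The ratio of consecutive coefficients is [4m/4(m+1)] · 81·11/64 → 891/64.
Thus R = 1/(891/64) = 64/891.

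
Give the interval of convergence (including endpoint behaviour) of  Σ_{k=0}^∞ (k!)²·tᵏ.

{0}

By the ratio test, |a_{k+1}/a_k| = (k+1)² → ∞.
Since the ratio → ∞, the series diverges for every t ≠ 0, and R = 0.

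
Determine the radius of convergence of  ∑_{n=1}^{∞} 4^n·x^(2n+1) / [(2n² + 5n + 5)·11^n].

R = √11/2

By the ratio test, |a_{n+1}/a_n| = [(2n² + 5n + 5)/(2(n+1)² + 5(n+1) + 5)] · 4/11 → 4/11.
Writing y = x², the series in y has radius 11/4, so |x| < √(11/4) and R = √11/2.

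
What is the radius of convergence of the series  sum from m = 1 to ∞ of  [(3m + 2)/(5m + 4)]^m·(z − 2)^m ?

Root test: |a_m|^(1/m) = (3m + 2)/(5m + 4) → 3/5.
The series converges when 3/5 · |z − 2| < 1, giving R = 5/3.

R = 5/3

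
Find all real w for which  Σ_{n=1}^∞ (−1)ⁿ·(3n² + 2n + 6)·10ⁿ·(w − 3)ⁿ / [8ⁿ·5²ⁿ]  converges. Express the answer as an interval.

(-17, 23)

By the ratio test, |a_{n+1}/a_n| = [(3(n+1)² + 2(n+1) + 6)/(3n² + 2n + 6)] · 10/(8·25) → 1/20.
Thus R = 1/(1/20) = 20.
Endpoint w = 23: the terms do not tend to 0, so the series diverges.
Endpoint w = -17: the terms have absolute value of order n², which does not tend to 0, so the series diverges by the divergence test.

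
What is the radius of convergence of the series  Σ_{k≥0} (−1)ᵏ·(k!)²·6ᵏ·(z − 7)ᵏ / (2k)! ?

R = 2/3

The ratio of consecutive coefficients is (k+1)²/[(2k+1)·(2k+2)] · 6 → 3/2.
Thus R = 1/(3/2) = 2/3.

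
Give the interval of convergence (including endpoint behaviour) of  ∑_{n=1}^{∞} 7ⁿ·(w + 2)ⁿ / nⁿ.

(−∞, ∞)

By the Cauchy root test, |a_n|^(1/n) = 7/n → 0.
The limit is 0 for every w, so R = ∞.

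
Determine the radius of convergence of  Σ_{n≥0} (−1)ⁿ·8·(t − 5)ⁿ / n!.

The ratio of consecutive coefficients is 8/8 · 1/(n+1) → 0.
The limit is 0, so the series converges for all t; R = ∞.

R = ∞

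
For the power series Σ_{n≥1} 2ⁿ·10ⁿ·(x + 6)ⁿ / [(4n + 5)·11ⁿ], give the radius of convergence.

Apply the ratio test: |a_{n+1}| / |a_n| = [(4n + 5)/(4(n+1) + 5)] · 2·10/11, which tends to 20/11 as n → ∞.
Hence the series converges for |x + 6| < 1/(20/11) = 11/20, so the radius of convergence is 11/20.

R = 11/20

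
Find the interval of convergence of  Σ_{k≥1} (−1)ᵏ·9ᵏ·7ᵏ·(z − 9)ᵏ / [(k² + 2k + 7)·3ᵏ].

By the ratio test, |a_{k+1}/a_k| = [(k² + 2k + 7)/((k+1)² + 2(k+1) + 7)] · 9·7/3 → 21.
Hence the series converges for |z − 9| < 1/(21) = 1/21, so the radius of convergence is 1/21.
Endpoint z = 190/21: absolute convergence follows by limit comparison with Σ 1/k².
Check z = 188/21: absolute convergence follows by limit comparison with Σ 1/k².

[188/21, 190/21]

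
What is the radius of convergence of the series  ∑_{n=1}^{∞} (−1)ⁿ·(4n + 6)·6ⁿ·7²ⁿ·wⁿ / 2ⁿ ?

R = 1/147

Ratio test: |a_{n+1}/a_n| = [(4(n+1) + 6)/(4n + 6)] · 6·49/2 → 147 as n → ∞.
Hence the series converges for |w| < 1/(147) = 1/147, so the radius of convergence is 1/147.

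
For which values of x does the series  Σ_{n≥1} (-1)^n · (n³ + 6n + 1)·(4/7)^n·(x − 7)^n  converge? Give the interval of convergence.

(21/4, 35/4)

By the ratio test, |a_{n+1}/a_n| = [((n+1)³ + 6(n+1) + 1)/(n³ + 6n + 1)] · 4/7 → 4/7.
Hence the series converges for |x − 7| < 1/(4/7) = 7/4, so the radius of convergence is 7/4.
When x = 35/4, the terms have absolute value of order n³, which does not tend to 0, so the series diverges by the divergence test.
Endpoint x = 21/4: the n-th term does not approach 0; divergence by the term test.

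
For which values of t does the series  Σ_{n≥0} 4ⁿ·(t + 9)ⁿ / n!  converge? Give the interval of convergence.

(−∞, ∞)

By the ratio test, |a_{n+1}/a_n| = 4 · 1/(n+1) → 0.
Since the limit is 0 < 1 for every t, the series converges on all of ℝ and R = ∞.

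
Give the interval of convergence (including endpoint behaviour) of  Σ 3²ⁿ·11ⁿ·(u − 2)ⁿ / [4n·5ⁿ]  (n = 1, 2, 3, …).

[193/99, 203/99)

The ratio of consecutive coefficients is [4n/4(n+1)] · 9·11/5 → 99/5.
The series converges when 99/5 · |u − 2| < 1, giving R = 5/99.
Check u = 203/99: the terms behave like c/n; limit comparison with the harmonic series gives divergence.
When u = 193/99, an alternating series whose terms decrease to 0 in absolute value, so it converges by the Leibniz criterion.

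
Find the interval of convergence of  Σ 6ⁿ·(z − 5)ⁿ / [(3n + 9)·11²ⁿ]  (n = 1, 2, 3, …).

[-91/6, 151/6)

Ratio test: |a_{n+1}/a_n| = [(3n + 9)/(3(n+1) + 9)] · 6/121 → 6/121 as n → ∞.
The series converges when 6/121 · |z − 5| < 1, giving R = 121/6.
Check z = 151/6: the terms behave like c/n; limit comparison with the harmonic series gives divergence.
At z = -91/6: convergence follows from the alternating series test (terms decrease monotonically to 0).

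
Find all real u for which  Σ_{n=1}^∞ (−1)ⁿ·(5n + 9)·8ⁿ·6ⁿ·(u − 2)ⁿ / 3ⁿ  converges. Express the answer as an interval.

By the ratio test, |a_{n+1}/a_n| = [(5(n+1) + 9)/(5n + 9)] · 8·6/3 → 16.
Thus R = 1/(16) = 1/16.
At u = 33/16: the terms do not tend to 0, so the series diverges.
Check u = 31/16: the n-th term does not approach 0; divergence by the term test.

(31/16, 33/16)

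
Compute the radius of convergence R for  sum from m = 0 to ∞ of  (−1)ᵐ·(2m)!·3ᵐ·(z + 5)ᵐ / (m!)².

Apply the ratio test: |a_{m+1}| / |a_m| = (2m+1)·(2m+2)/(m+1)² · 3, which tends to 12 as m → ∞.
Thus R = 1/(12) = 1/12.

R = 1/12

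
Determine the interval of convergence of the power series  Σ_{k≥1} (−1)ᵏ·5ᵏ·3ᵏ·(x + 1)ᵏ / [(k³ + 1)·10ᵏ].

The ratio of consecutive coefficients is [(k³ + 1)/((k+1)³ + 1)] · 5·3/10 → 3/2.
Thus R = 1/(3/2) = 2/3.
When x = -1/3, absolute convergence follows by limit comparison with Σ 1/k³.
Check x = -5/3: the series is dominated by a constant times Σ 1/k³, which converges (p = 3 > 1).

[-5/3, -1/3]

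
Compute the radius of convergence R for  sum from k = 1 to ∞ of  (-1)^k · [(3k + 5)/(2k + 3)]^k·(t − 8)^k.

R = 2/3

By the Cauchy root test, |a_k|^(1/k) = (3k + 5)/(2k + 3) → 3/2.
Hence the series converges for |t − 8| < 1/(3/2) = 2/3, so the radius of convergence is 2/3.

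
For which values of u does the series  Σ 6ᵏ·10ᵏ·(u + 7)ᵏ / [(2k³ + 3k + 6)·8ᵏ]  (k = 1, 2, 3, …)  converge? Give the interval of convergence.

Apply the ratio test: |a_{k+1}| / |a_k| = [(2k³ + 3k + 6)/(2(k+1)³ + 3(k+1) + 6)] · 6·10/8, which tends to 15/2 as k → ∞.
Thus R = 1/(15/2) = 2/15.
When u = -103/15, the series is dominated by a constant times Σ 1/k³, which converges (p = 3 > 1).
Check u = -107/15: the series is dominated by a constant times Σ 1/k³, which converges (p = 3 > 1).

[-107/15, -103/15]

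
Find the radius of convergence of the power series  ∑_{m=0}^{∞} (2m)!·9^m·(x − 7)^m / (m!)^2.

R = 1/36

The ratio of consecutive coefficients is (2m+1)·(2m+2)/(m+1)² · 9 → 36.
Hence the series converges for |x − 7| < 1/(36) = 1/36, so the radius of convergence is 1/36.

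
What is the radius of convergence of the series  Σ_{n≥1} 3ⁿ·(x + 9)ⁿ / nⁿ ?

R = ∞

Root test: |a_n|^(1/n) = 3/n → 0.
The limit is 0 for every x, so R = ∞.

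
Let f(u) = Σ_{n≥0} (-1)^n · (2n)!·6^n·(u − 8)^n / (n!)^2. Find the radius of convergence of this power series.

The ratio of consecutive coefficients is (2n+1)·(2n+2)/(n+1)² · 6 → 24.
Hence the series converges for |u − 8| < 1/(24) = 1/24, so the radius of convergence is 1/24.

R = 1/24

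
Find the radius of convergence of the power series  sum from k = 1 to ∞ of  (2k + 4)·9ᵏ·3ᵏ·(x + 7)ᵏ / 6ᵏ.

By the ratio test, |a_{k+1}/a_k| = [(2(k+1) + 4)/(2k + 4)] · 9·3/6 → 9/2.
The series converges when 9/2 · |x + 7| < 1, giving R = 2/9.

R = 2/9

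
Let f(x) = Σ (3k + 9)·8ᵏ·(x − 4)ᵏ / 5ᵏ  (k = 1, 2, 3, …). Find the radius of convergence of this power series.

R = 5/8

Ratio test: |a_{k+1}/a_k| = [(3(k+1) + 9)/(3k + 9)] · 8/5 → 8/5 as k → ∞.
Convergence for |x − 4| · 8/5 < 1, i.e. |x − 4| < 5/8. So R = 5/8.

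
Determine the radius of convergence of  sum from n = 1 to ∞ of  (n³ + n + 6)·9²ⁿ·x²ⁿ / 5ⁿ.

Ratio test: |a_{n+1}/a_n| = [((n+1)³ + (n+1) + 6)/(n³ + n + 6)] · 81/5 → 81/5 as n → ∞.
Writing y = x², the series in y has radius 5/81, so |x| < √(5/81) and R = √5/9.

R = √5/9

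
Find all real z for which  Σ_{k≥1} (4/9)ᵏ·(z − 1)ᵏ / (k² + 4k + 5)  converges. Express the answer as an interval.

[-5/4, 13/4]

By the ratio test, |a_{k+1}/a_k| = [(k² + 4k + 5)/((k+1)² + 4(k+1) + 5)] · 4/9 → 4/9.
Thus R = 1/(4/9) = 9/4.
When z = 13/4, the series is dominated by a constant times Σ 1/k², which converges (p = 2 > 1).
When z = -5/4, absolute convergence follows by limit comparison with Σ 1/k².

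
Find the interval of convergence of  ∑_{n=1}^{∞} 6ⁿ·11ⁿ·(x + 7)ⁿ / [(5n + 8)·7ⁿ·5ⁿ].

By the ratio test, |a_{n+1}/a_n| = [(5n + 8)/(5(n+1) + 8)] · 6·11/(7·5) → 66/35.
Convergence for |x + 7| · 66/35 < 1, i.e. |x + 7| < 35/66. So R = 35/66.
At x = -427/66: the terms are asymptotic to a nonzero constant times 1/n, so the series diverges by limit comparison with Σ 1/n.
Check x = -497/66: convergence follows from the alternating series test (terms decrease monotonically to 0).

[-497/66, -427/66)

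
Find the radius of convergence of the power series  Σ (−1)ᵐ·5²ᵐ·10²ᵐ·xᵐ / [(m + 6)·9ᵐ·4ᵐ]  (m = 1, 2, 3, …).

The ratio of consecutive coefficients is [(m + 6)/((m+1) + 6)] · 25·100/(9·4) → 625/9.
Convergence for |x| · 625/9 < 1, i.e. |x| < 9/625. So R = 9/625.

R = 9/625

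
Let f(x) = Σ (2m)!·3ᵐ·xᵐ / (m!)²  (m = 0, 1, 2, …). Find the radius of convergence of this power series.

The ratio of consecutive coefficients is (2m+1)·(2m+2)/(m+1)² · 3 → 12.
The series converges when 12 · |x| < 1, giving R = 1/12.

R = 1/12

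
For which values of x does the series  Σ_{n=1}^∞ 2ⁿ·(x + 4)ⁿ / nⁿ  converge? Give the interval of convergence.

(−∞, ∞)

By the Cauchy root test, |a_n|^(1/n) = 2/n → 0.
The limit is 0 for every x, so R = ∞.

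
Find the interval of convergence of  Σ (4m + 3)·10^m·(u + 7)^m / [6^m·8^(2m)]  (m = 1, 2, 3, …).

(-227/5, 157/5)

Apply the ratio test: |a_{m+1}| / |a_m| = [(4(m+1) + 3)/(4m + 3)] · 10/(6·64), which tends to 5/192 as m → ∞.
Hence the series converges for |u + 7| < 1/(5/192) = 192/5, so the radius of convergence is 192/5.
When u = 157/5, the m-th term does not approach 0; divergence by the term test.
At u = -227/5: the terms have absolute value of order m, which does not tend to 0, so the series diverges by the divergence test.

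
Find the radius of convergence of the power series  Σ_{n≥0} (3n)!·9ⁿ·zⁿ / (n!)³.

R = 1/243

The ratio of consecutive coefficients is (3n+1)·(3n+2)·(3n+3)/(n+1)³ · 9 → 243.
Hence the series converges for |z| < 1/(243) = 1/243, so the radius of convergence is 1/243.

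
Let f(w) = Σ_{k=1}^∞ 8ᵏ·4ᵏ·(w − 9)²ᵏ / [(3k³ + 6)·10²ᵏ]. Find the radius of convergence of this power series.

R = 5√2/4

By the ratio test, |a_{k+1}/a_k| = [(3k³ + 6)/(3(k+1)³ + 6)] · 8·4/100 → 8/25.
Successive powers of (w − 9) differ by 2, so the series converges when |w − 9|² · 8/25 < 1, i.e. |w − 9| < √(25/8). So R = 5√2/4.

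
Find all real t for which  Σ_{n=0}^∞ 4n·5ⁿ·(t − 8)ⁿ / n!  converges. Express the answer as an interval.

Ratio test: |a_{n+1}/a_n| = 4(n+1)/4n · 5 · 1/(n+1) → 0 as n → ∞.
The ratio tends to 0 regardless of t, hence R = ∞.

(−∞, ∞)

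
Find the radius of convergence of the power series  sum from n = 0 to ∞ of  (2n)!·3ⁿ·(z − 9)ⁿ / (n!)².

R = 1/12

Apply the ratio test: |a_{n+1}| / |a_n| = (2n+1)·(2n+2)/(n+1)² · 3, which tends to 12 as n → ∞.
Hence the series converges for |z − 9| < 1/(12) = 1/12, so the radius of convergence is 1/12.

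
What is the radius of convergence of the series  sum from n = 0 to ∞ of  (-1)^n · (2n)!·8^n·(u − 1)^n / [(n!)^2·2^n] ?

By the ratio test, |a_{n+1}/a_n| = (2n+1)·(2n+2)/(n+1)² · 8/2 → 16.
The series converges when 16 · |u − 1| < 1, giving R = 1/16.

R = 1/16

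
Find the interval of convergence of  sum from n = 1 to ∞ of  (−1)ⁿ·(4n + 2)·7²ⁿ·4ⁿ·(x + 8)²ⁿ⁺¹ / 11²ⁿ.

By the ratio test, |a_{n+1}/a_n| = [(4(n+1) + 2)/(4n + 2)] · 49·4/121 → 196/121.
Successive powers of (x + 8) differ by 2, so the series converges when |x + 8|² · 196/121 < 1, i.e. |x + 8| < √(121/196) = 11/14. So R = 11/14.
When x = -101/14, the terms have absolute value of order n, which does not tend to 0, so the series diverges by the divergence test.
Endpoint x = -123/14: the terms have absolute value of order n, which does not tend to 0, so the series diverges by the divergence test.

(-123/14, -101/14)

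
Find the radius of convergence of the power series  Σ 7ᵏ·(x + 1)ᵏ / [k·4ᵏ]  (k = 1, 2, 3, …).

Ratio test: |a_{k+1}/a_k| = [k/(k+1)] · 7/4 → 7/4 as k → ∞.
Hence the series converges for |x + 1| < 1/(7/4) = 4/7, so the radius of convergence is 4/7.

R = 4/7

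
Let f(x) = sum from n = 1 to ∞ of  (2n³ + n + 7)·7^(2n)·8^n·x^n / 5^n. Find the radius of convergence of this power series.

The ratio of consecutive coefficients is [(2(n+1)³ + (n+1) + 7)/(2n³ + n + 7)] · 49·8/5 → 392/5.
Convergence for |x| · 392/5 < 1, i.e. |x| < 5/392. So R = 5/392.

R = 5/392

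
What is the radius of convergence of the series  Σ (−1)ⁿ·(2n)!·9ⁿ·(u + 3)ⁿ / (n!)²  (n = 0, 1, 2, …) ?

R = 1/36

The ratio of consecutive coefficients is (2n+1)·(2n+2)/(n+1)² · 9 → 36.
The series converges when 36 · |u + 3| < 1, giving R = 1/36.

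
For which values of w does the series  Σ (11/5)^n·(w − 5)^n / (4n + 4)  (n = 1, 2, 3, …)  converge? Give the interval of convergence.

Ratio test: |a_{n+1}/a_n| = [(4n + 4)/(4(n+1) + 4)] · 11/5 → 11/5 as n → ∞.
Thus R = 1/(11/5) = 5/11.
Check w = 60/11: the terms behave like c/n; limit comparison with the harmonic series gives divergence.
At w = 50/11: convergence follows from the alternating series test (terms decrease monotonically to 0).

[50/11, 60/11)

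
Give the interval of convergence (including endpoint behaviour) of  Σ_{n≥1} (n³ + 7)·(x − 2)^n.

(1, 3)

Apply the ratio test: |a_{n+1}| / |a_n| = ((n+1)³ + 7)/(n³ + 7), which tends to 1 as n → ∞.
So the series converges when |x − 2| < 1 and diverges when |x − 2| > 1; R = 1.
Check x = 3: the n-th term does not approach 0; divergence by the term test.
Endpoint x = 1: the terms do not tend to 0, so the series diverges.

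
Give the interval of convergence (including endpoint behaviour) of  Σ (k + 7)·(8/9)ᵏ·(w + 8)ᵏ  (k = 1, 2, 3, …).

(-73/8, -55/8)

Apply the ratio test: |a_{k+1}| / |a_k| = [((k+1) + 7)/(k + 7)] · 8/9, which tends to 8/9 as k → ∞.
Hence the series converges for |w + 8| < 1/(8/9) = 9/8, so the radius of convergence is 9/8.
Check w = -55/8: the terms do not tend to 0, so the series diverges.
Endpoint w = -73/8: the terms have absolute value of order k, which does not tend to 0, so the series diverges by the divergence test.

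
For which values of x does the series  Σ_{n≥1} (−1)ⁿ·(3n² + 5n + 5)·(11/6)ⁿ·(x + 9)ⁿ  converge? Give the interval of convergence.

Apply the ratio test: |a_{n+1}| / |a_n| = [(3(n+1)² + 5(n+1) + 5)/(3n² + 5n + 5)] · 11/6, which tends to 11/6 as n → ∞.
Thus R = 1/(11/6) = 6/11.
Endpoint x = -93/11: the terms have absolute value of order n², which does not tend to 0, so the series diverges by the divergence test.
Check x = -105/11: the terms do not tend to 0, so the series diverges.

(-105/11, -93/11)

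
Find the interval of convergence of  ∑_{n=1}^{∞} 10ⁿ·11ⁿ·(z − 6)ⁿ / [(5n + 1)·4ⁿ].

Apply the ratio test: |a_{n+1}| / |a_n| = [(5n + 1)/(5(n+1) + 1)] · 10·11/4, which tends to 55/2 as n → ∞.
Convergence for |z − 6| · 55/2 < 1, i.e. |z − 6| < 2/55. So R = 2/55.
Endpoint z = 332/55: comparison with the harmonic series Σ 1/n shows the series diverges.
At z = 328/55: an alternating series whose terms decrease to 0 in absolute value, so it converges by the Leibniz criterion.

[328/55, 332/55)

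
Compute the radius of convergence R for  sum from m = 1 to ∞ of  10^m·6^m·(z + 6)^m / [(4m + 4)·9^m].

R = 3/20

The ratio of consecutive coefficients is [(4m + 4)/(4(m+1) + 4)] · 10·6/9 → 20/3.
The series converges when 20/3 · |z + 6| < 1, giving R = 3/20.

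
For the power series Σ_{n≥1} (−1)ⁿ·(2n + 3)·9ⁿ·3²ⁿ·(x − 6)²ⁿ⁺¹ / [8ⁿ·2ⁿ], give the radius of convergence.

R = 4/9

By the ratio test, |a_{n+1}/a_n| = [(2(n+1) + 3)/(2n + 3)] · 9·9/(8·2) → 81/16.
Since the exponent of (x − 6) increases by 2 each term, convergence requires |x − 6|² < 16/81, hence R = 4/9.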